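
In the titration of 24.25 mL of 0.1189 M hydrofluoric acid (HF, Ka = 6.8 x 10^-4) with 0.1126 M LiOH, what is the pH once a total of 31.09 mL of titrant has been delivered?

12.05

n(acid) = 0.1189 x 0.02425 = 0.002883 mol; n(LiOH) added = 0.1126 x 0.03109 = 0.003501 mol.
Base is in excess by 0.003501 - 0.002883 = 0.0006174 mol in a total volume of 0.05534 L.
[OH^-] = 0.0006174/0.05534 = 0.01116 M, so pOH = 1.95 and pH = 14.00 - 1.95 = 12.05.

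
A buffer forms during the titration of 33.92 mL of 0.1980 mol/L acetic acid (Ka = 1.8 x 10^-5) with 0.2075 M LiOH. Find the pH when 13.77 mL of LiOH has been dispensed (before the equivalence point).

Initial n(CH3COOH) = 0.1980 x 0.03392 = 0.006716 mol.
n(LiOH) added = 0.2075 x 0.01377 = 0.002857 mol, converting that many moles of CH3COOH to CH3COO-.
Remaining n(CH3COOH) = 0.003859 mol; n(CH3COO-) = 0.002857 mol.
By Henderson-Hasselbalch, pH = pKa + log([A^-]/[HA]) = 4.74 + log(0.002857/0.003859) = 4.74 + (-0.13) = 4.61.

4.61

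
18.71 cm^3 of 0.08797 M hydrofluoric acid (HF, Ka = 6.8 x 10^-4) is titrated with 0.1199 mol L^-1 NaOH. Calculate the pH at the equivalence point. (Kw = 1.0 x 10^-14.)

7.94

n(HF) = 0.08797 x 0.01871 = 0.001646 mol; V(NaOH) at equivalence = 0.001646/0.1199 = 0.01373 L.
At equivalence all the acid is converted to F-; total volume = 0.01871 + 0.01373 = 0.03244 L, so [F-] = 0.001646/0.03244 = 0.05074 M.
Kb = Kw/Ka = 1.0e-14 / 6.8 x 10^-4 = 1.47e-11.
[OH^-] = sqrt(Kb x [F-]) = sqrt(1.47e-11 x 0.05074) = 8.64e-7 M.
pOH = 6.06, so pH = 14.00 - 6.06 = 7.94.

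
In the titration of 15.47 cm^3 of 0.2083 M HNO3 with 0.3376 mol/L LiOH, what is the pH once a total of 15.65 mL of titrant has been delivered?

n(acid) = 0.2083 x 0.01547 = 0.003222 mol; n(LiOH) added = 0.3376 x 0.01565 = 0.005283 mol.
Base is in excess by 0.005283 - 0.003222 = 0.002061 mol in a total volume of 0.03112 L.
[OH^-] = 0.002061/0.03112 = 0.06623 M, so pOH = 1.18 and pH = 14.00 - 1.18 = 12.82.

12.82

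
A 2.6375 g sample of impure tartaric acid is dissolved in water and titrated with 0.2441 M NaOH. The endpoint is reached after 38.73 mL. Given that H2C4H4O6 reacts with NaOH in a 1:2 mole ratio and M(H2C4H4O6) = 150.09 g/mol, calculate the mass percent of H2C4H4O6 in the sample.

26.9%

n(NaOH) = 0.2441 x 0.03873 = 0.009454 mol.
n(H2C4H4O6) = 0.009454 / 2 = 0.004727 mol.
mass of H2C4H4O6 = 0.004727 x 150.09 = 0.7095 g.
% purity = 0.7095 / 2.6375 x 100 = 26.9%.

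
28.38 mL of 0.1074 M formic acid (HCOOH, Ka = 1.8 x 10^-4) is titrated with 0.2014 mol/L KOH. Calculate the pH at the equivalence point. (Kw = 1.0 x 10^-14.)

8.30

n(HCOOH) = 0.1074 x 0.02838 = 0.003048 mol; V(KOH) at equivalence = 0.003048/0.2014 = 0.01513 L.
At equivalence all the acid is converted to HCOO-; total volume = 0.02838 + 0.01513 = 0.04351 L, so [HCOO-] = 0.003048/0.04351 = 0.07005 M.
Kb = Kw/Ka = 1.0e-14 / 1.8 x 10^-4 = 5.56e-11.
[OH^-] = sqrt(Kb x [HCOO-]) = sqrt(5.56e-11 x 0.07005) = 1.97e-6 M.
pOH = 5.70, so pH = 14.00 - 5.70 = 8.30.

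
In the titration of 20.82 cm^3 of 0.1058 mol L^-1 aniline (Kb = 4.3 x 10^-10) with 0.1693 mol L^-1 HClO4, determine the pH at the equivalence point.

2.91

n(C6H5NH2) = 0.1058 x 0.02082 = 0.002203 mol; V(HClO4) at equivalence = 0.002203/0.1693 = 0.01301 L.
At equivalence the base is fully converted to C6H5NH3+; total volume = 0.03383 L, so [C6H5NH3+] = 0.002203/0.03383 = 0.06511 M.
Ka(C6H5NH3+) = Kw/Kb = 1.0e-14 / 4.3 x 10^-10 = 2.33e-5.
[H^+] = sqrt(Ka x [C6H5NH3+]) = sqrt(2.33e-5 x 0.06511) = 0.00123 M.
pH = -log(0.00123) = 2.91.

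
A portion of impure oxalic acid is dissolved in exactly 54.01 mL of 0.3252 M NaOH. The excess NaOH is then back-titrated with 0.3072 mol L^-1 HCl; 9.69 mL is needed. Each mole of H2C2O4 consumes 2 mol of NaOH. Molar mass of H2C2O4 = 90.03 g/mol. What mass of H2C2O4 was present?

Total n(NaOH) added = 0.3252 x 0.05401 = 0.01756 mol.
n(HCl) used = 0.3072 x 0.009690 = 0.002977 mol, which equals the excess n(NaOH).
So n(NaOH) consumed by the sample = 0.01756 - 0.002977 = 0.01459 mol.
n(H2C2O4) = 0.01459 / 2 = 0.007294 mol.
mass = 0.007294 mol x 90.03 g/mol = 0.657 g.

0.657 g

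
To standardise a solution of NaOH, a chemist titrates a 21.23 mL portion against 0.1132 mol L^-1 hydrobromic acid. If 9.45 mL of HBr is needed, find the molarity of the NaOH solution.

0.0504 M

n(HBr) delivered = 0.1132 x 0.009450 = 0.001070 mol.
For a 1:1 reaction, n(NaOH) = 0.001070 mol.
[NaOH] = 0.001070 mol / 0.02123 L = 0.0504 M.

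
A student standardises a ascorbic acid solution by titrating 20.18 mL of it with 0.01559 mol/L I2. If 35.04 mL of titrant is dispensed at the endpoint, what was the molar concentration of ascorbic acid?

0.0271 M

n(I2) = 0.01559 x 0.03504 = 0.0005463 mol.
From the balanced equation, 1 mol I2 reacts with 1 mol ascorbic acid, so n(ascorbic acid) = 0.0005463 x 1/1 = 0.0005463 mol.
[ascorbic acid] = 0.0005463 / 0.02018 L = 0.0271 M.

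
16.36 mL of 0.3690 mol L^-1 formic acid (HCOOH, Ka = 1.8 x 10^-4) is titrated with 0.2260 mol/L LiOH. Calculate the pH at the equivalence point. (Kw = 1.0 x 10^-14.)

n(HCOOH) = 0.3690 x 0.01636 = 0.006037 mol; V(LiOH) at equivalence = 0.006037/0.2260 = 0.02671 L.
At equivalence all the acid is converted to HCOO-; total volume = 0.01636 + 0.02671 = 0.04307 L, so [HCOO-] = 0.006037/0.04307 = 0.1402 M.
Kb = Kw/Ka = 1.0e-14 / 1.8 x 10^-4 = 5.56e-11.
[OH^-] = sqrt(Kb x [HCOO-]) = sqrt(5.56e-11 x 0.1402) = 2.79e-6 M.
pOH = 5.55, so pH = 14.00 - 5.55 = 8.45.

8.45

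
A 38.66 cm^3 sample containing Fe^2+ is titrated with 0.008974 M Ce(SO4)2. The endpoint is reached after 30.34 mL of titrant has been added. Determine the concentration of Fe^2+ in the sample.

n(Ce(SO4)2) = 0.008974 x 0.03034 = 0.0002723 mol.
From the balanced equation, 1 mol Ce(SO4)2 reacts with 1 mol Fe^2+, so n(Fe^2+) = 0.0002723 x 1/1 = 0.0002723 mol.
[Fe^2+] = 0.0002723 / 0.03866 L = 0.00704 M.

0.00704 M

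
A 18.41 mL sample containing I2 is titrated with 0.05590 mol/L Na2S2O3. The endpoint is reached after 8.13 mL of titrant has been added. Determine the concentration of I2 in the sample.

n(Na2S2O3) = 0.05590 x 0.008130 = 0.0004545 mol.
From the balanced equation, 2 mol Na2S2O3 reacts with 1 mol I2, so n(I2) = 0.0004545 x 1/2 = 0.0002272 mol.
[I2] = 0.0002272 / 0.01841 L = 0.0123 M.

0.0123 M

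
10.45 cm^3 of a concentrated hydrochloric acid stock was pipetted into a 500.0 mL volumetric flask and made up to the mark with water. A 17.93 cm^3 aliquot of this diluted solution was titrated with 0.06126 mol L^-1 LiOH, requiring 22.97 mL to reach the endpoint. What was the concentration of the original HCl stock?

3.76 M

n(LiOH) = 0.06126 x 0.02297 = 0.001407 mol.
n(HCl) in the aliquot = 0.001407 mol.
[diluted HCl] = 0.001407 / 0.01793 = 0.07848 M.
Dilution factor = 500.0/10.45 = 47.85, so [stock] = 0.07848 x 47.85 = 3.76 M.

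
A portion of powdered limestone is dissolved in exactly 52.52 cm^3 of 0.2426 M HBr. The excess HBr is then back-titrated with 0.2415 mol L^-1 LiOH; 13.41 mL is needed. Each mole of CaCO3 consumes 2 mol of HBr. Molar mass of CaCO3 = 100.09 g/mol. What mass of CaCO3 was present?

Total n(HBr) added = 0.2426 x 0.05252 = 0.01274 mol.
n(LiOH) used = 0.2415 x 0.01341 = 0.003239 mol, which equals the excess n(HBr).
So n(HBr) consumed by the sample = 0.01274 - 0.003239 = 0.009503 mol.
n(CaCO3) = 0.009503 / 2 = 0.004751 mol.
mass = 0.004751 mol x 100.09 g/mol = 0.476 g.

0.476 g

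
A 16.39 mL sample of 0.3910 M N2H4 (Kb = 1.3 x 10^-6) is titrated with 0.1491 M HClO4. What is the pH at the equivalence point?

n(N2H4) = 0.3910 x 0.01639 = 0.006408 mol; V(HClO4) at equivalence = 0.006408/0.1491 = 0.04298 L.
At equivalence the base is fully converted to N2H5+; total volume = 0.05937 L, so [N2H5+] = 0.006408/0.05937 = 0.1079 M.
Ka(N2H5+) = Kw/Kb = 1.0e-14 / 1.3 x 10^-6 = 7.69e-9.
[H^+] = sqrt(Ka x [N2H5+]) = sqrt(7.69e-9 x 0.1079) = 2.88e-5 M.
pH = -log(2.88e-5) = 4.54.

4.54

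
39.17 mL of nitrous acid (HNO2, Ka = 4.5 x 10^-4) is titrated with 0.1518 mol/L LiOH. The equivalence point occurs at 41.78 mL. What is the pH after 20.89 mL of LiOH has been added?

3.35

20.89 mL is exactly half the equivalence volume (41.78/2), i.e. the half-equivalence point.
There, n(HA) = n(A^-), so pH = pKa = -log(4.5 x 10^-4) = 3.35.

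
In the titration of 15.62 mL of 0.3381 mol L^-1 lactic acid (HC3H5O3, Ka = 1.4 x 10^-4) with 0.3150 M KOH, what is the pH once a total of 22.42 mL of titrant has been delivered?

12.67

n(acid) = 0.3381 x 0.01562 = 0.005281 mol; n(KOH) added = 0.3150 x 0.02242 = 0.007062 mol.
Base is in excess by 0.007062 - 0.005281 = 0.001781 mol in a total volume of 0.03804 L.
[OH^-] = 0.001781/0.03804 = 0.04682 M, so pOH = 1.33 and pH = 14.00 - 1.33 = 12.67.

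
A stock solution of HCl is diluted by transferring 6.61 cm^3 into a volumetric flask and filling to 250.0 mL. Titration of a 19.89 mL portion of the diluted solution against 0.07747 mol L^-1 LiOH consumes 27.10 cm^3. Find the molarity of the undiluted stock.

n(LiOH) = 0.07747 x 0.02710 = 0.002099 mol.
n(HCl) in the aliquot = 0.002099 mol.
[diluted HCl] = 0.002099 / 0.01989 = 0.1056 M.
Dilution factor = 250.0/6.610 = 37.82, so [stock] = 0.1056 x 37.82 = 3.99 M.

3.99 M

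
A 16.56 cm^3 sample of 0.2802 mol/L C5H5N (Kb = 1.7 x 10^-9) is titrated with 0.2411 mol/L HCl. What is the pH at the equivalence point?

3.06

n(C5H5N) = 0.2802 x 0.01656 = 0.004640 mol; V(HCl) at equivalence = 0.004640/0.2411 = 0.01925 L.
At equivalence the base is fully converted to C5H5NH+; total volume = 0.03581 L, so [C5H5NH+] = 0.004640/0.03581 = 0.1296 M.
Ka(C5H5NH+) = Kw/Kb = 1.0e-14 / 1.7 x 10^-9 = 5.88e-6.
[H^+] = sqrt(Ka x [C5H5NH+]) = sqrt(5.88e-6 x 0.1296) = 0.000873 M.
pH = -log(0.000873) = 3.06.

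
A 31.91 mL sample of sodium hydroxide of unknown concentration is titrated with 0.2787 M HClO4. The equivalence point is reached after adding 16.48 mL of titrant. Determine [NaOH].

n(HClO4) delivered = 0.2787 x 0.01648 = 0.004593 mol.
For a 1:1 reaction, n(NaOH) = 0.004593 mol.
[NaOH] = 0.004593 mol / 0.03191 L = 0.144 M.

0.144 M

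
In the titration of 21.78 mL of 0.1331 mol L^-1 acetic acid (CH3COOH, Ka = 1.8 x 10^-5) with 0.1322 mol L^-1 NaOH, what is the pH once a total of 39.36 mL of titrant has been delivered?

n(acid) = 0.1331 x 0.02178 = 0.002899 mol; n(NaOH) added = 0.1322 x 0.03936 = 0.005203 mol.
Base is in excess by 0.005203 - 0.002899 = 0.002304 mol in a total volume of 0.06114 L.
[OH^-] = 0.002304/0.06114 = 0.03769 M, so pOH = 1.42 and pH = 14.00 - 1.42 = 12.58.

12.58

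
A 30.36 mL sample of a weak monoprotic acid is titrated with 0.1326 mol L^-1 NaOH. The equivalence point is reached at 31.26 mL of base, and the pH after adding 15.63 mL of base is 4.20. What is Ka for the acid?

6.3 x 10^-5

15.63 mL is half of the equivalence volume, so this is the half-equivalence point where [HA] = [A^-].
At half-equivalence pH = pKa, so pKa = 4.20.
Ka = 10^(-4.20) = 6.3 x 10^-5.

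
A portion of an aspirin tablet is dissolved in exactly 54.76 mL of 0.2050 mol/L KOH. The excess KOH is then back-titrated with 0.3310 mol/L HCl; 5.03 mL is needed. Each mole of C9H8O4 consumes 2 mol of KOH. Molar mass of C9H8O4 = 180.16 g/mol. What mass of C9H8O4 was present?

Total n(KOH) added = 0.2050 x 0.05476 = 0.01123 mol.
n(HCl) used = 0.3310 x 0.005030 = 0.001665 mol, which equals the excess n(KOH).
So n(KOH) consumed by the sample = 0.01123 - 0.001665 = 0.009561 mol.
n(C9H8O4) = 0.009561 / 2 = 0.004780 mol.
mass = 0.004780 mol x 180.16 g/mol = 0.861 g.

0.861 g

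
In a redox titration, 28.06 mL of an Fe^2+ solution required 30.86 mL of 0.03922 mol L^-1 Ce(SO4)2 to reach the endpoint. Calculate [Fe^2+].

0.0431 M

n(Ce(SO4)2) = 0.03922 x 0.03086 = 0.001210 mol.
From the balanced equation, 1 mol Ce(SO4)2 reacts with 1 mol Fe^2+, so n(Fe^2+) = 0.001210 x 1/1 = 0.001210 mol.
[Fe^2+] = 0.001210 / 0.02806 L = 0.0431 M.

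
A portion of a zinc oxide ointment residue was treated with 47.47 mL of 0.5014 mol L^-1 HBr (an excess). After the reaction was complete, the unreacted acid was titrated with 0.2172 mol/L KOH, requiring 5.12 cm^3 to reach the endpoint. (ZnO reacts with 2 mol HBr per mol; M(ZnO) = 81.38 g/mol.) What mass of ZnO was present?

0.923 g

Total n(HBr) added = 0.5014 x 0.04747 = 0.02380 mol.
n(KOH) used = 0.2172 x 0.005120 = 0.001112 mol, which equals the excess n(HBr).
So n(HBr) consumed by the sample = 0.02380 - 0.001112 = 0.02269 mol.
n(ZnO) = 0.02269 / 2 = 0.01134 mol.
mass = 0.01134 mol x 81.38 g/mol = 0.923 g.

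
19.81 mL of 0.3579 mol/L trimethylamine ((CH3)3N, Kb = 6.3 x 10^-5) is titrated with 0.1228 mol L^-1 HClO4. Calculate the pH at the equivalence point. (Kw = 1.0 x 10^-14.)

5.42

n((CH3)3N) = 0.3579 x 0.01981 = 0.007090 mol; V(HClO4) at equivalence = 0.007090/0.1228 = 0.05774 L.
At equivalence the base is fully converted to (CH3)3NH+; total volume = 0.07755 L, so [(CH3)3NH+] = 0.007090/0.07755 = 0.09143 M.
Ka((CH3)3NH+) = Kw/Kb = 1.0e-14 / 6.3 x 10^-5 = 1.59e-10.
[H^+] = sqrt(Ka x [(CH3)3NH+]) = sqrt(1.59e-10 x 0.09143) = 3.81e-6 M.
pH = -log(3.81e-6) = 5.42.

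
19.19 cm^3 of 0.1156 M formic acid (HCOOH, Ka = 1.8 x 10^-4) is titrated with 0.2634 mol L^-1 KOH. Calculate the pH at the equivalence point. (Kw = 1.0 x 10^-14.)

n(HCOOH) = 0.1156 x 0.01919 = 0.002218 mol; V(KOH) at equivalence = 0.002218/0.2634 = 0.008422 L.
At equivalence all the acid is converted to HCOO-; total volume = 0.01919 + 0.008422 = 0.02761 L, so [HCOO-] = 0.002218/0.02761 = 0.08034 M.
Kb = Kw/Ka = 1.0e-14 / 1.8 x 10^-4 = 5.56e-11.
[OH^-] = sqrt(Kb x [HCOO-]) = sqrt(5.56e-11 x 0.08034) = 2.11e-6 M.
pOH = 5.68, so pH = 14.00 - 5.68 = 8.32.

8.32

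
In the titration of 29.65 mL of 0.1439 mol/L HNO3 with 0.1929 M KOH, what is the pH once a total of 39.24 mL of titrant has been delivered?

12.68

n(acid) = 0.1439 x 0.02965 = 0.004267 mol; n(KOH) added = 0.1929 x 0.03924 = 0.007569 mol.
Base is in excess by 0.007569 - 0.004267 = 0.003303 mol in a total volume of 0.06889 L.
[OH^-] = 0.003303/0.06889 = 0.04794 M, so pOH = 1.32 and pH = 14.00 - 1.32 = 12.68.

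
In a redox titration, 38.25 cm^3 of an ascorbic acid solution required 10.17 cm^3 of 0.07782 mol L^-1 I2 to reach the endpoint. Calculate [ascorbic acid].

0.0207 M

n(I2) = 0.07782 x 0.01017 = 0.0007914 mol.
From the balanced equation, 1 mol I2 reacts with 1 mol ascorbic acid, so n(ascorbic acid) = 0.0007914 x 1/1 = 0.0007914 mol.
[ascorbic acid] = 0.0007914 / 0.03825 L = 0.0207 M.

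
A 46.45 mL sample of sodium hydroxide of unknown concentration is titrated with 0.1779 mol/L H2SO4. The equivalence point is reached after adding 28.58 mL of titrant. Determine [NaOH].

0.219 M

n(H2SO4) delivered = 0.1779 x 0.02858 = 0.005084 mol.
The reaction is 2 NaOH + 1 H2SO4, so n(NaOH) = 0.005084 x 2/1 = 0.01017 mol.
[NaOH] = 0.01017 mol / 0.04645 L = 0.219 M.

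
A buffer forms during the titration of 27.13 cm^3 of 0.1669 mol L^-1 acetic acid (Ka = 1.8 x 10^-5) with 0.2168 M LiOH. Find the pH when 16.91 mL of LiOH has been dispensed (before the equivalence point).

Initial n(CH3COOH) = 0.1669 x 0.02713 = 0.004528 mol.
n(LiOH) added = 0.2168 x 0.01691 = 0.003666 mol, converting that many moles of CH3COOH to CH3COO-.
Remaining n(CH3COOH) = 0.0008619 mol; n(CH3COO-) = 0.003666 mol.
By Henderson-Hasselbalch, pH = pKa + log([A^-]/[HA]) = 4.74 + log(0.003666/0.0008619) = 4.74 + (+0.63) = 5.37.

5.37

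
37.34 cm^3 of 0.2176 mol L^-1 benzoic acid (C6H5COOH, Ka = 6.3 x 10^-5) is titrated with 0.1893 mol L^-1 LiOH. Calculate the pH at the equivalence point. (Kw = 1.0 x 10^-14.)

n(C6H5COOH) = 0.2176 x 0.03734 = 0.008125 mol; V(LiOH) at equivalence = 0.008125/0.1893 = 0.04292 L.
At equivalence all the acid is converted to C6H5COO-; total volume = 0.03734 + 0.04292 = 0.08026 L, so [C6H5COO-] = 0.008125/0.08026 = 0.1012 M.
Kb = Kw/Ka = 1.0e-14 / 6.3 x 10^-5 = 1.59e-10.
[OH^-] = sqrt(Kb x [C6H5COO-]) = sqrt(1.59e-10 x 0.1012) = 4.01e-6 M.
pOH = 5.40, so pH = 14.00 - 5.40 = 8.60.

8.60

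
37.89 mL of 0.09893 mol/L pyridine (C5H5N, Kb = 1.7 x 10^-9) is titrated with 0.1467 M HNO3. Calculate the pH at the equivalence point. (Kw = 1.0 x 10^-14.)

n(C5H5N) = 0.09893 x 0.03789 = 0.003748 mol; V(HNO3) at equivalence = 0.003748/0.1467 = 0.02555 L.
At equivalence the base is fully converted to C5H5NH+; total volume = 0.06344 L, so [C5H5NH+] = 0.003748/0.06344 = 0.05908 M.
Ka(C5H5NH+) = Kw/Kb = 1.0e-14 / 1.7 x 10^-9 = 5.88e-6.
[H^+] = sqrt(Ka x [C5H5NH+]) = sqrt(5.88e-6 x 0.05908) = 0.000590 M.
pH = -log(0.000590) = 3.23.

3.23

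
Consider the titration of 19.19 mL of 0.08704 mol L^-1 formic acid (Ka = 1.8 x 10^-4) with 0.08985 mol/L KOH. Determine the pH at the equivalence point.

n(HCOOH) = 0.08704 x 0.01919 = 0.001670 mol; V(KOH) at equivalence = 0.001670/0.08985 = 0.01859 L.
At equivalence all the acid is converted to HCOO-; total volume = 0.01919 + 0.01859 = 0.03778 L, so [HCOO-] = 0.001670/0.03778 = 0.04421 M.
Kb = Kw/Ka = 1.0e-14 / 1.8 x 10^-4 = 5.56e-11.
[OH^-] = sqrt(Kb x [HCOO-]) = sqrt(5.56e-11 x 0.04421) = 1.57e-6 M.
pOH = 5.80, so pH = 14.00 - 5.80 = 8.20.

8.20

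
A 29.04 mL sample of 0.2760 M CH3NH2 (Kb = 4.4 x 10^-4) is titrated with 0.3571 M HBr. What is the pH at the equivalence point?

n(CH3NH2) = 0.2760 x 0.02904 = 0.008015 mol; V(HBr) at equivalence = 0.008015/0.3571 = 0.02244 L.
At equivalence the base is fully converted to CH3NH3+; total volume = 0.05148 L, so [CH3NH3+] = 0.008015/0.05148 = 0.1557 M.
Ka(CH3NH3+) = Kw/Kb = 1.0e-14 / 4.4 x 10^-4 = 2.27e-11.
[H^+] = sqrt(Ka x [CH3NH3+]) = sqrt(2.27e-11 x 0.1557) = 1.88e-6 M.
pH = -log(1.88e-6) = 5.73.

5.73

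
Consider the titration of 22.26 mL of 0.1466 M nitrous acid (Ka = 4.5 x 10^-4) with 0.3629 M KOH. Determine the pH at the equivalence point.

n(HNO2) = 0.1466 x 0.02226 = 0.003263 mol; V(KOH) at equivalence = 0.003263/0.3629 = 0.008992 L.
At equivalence all the acid is converted to NO2-; total volume = 0.02226 + 0.008992 = 0.03125 L, so [NO2-] = 0.003263/0.03125 = 0.1044 M.
Kb = Kw/Ka = 1.0e-14 / 4.5 x 10^-4 = 2.22e-11.
[OH^-] = sqrt(Kb x [NO2-]) = sqrt(2.22e-11 x 0.1044) = 1.52e-6 M.
pOH = 5.82, so pH = 14.00 - 5.82 = 8.18.

8.18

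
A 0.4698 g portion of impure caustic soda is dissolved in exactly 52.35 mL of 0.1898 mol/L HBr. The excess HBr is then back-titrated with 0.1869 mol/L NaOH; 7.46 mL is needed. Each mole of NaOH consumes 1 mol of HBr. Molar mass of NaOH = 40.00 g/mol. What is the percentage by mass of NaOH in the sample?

Total n(HBr) added = 0.1898 x 0.05235 = 0.009936 mol.
n(NaOH) used = 0.1869 x 0.007460 = 0.001394 mol, which equals the excess n(HBr).
So n(HBr) consumed by the sample = 0.009936 - 0.001394 = 0.008542 mol.
n(NaOH) = 0.008542 / 1 = 0.008542 mol.
mass NaOH = 0.008542 x 40.00 = 0.3417 g, so %NaOH = 0.3417/0.4698 x 100 = 72.7%.

72.7%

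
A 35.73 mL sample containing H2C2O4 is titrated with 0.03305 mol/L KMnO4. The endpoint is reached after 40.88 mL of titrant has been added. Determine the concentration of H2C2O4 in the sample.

n(KMnO4) = 0.03305 x 0.04088 = 0.001351 mol.
From the balanced equation, 2 mol KMnO4 reacts with 5 mol H2C2O4, so n(H2C2O4) = 0.001351 x 5/2 = 0.003378 mol.
[H2C2O4] = 0.003378 / 0.03573 L = 0.0945 M.

0.0945 M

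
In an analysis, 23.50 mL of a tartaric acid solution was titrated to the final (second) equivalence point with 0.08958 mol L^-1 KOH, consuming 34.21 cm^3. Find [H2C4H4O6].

0.0652 M

n(KOH) = 0.08958 x 0.03421 = 0.003065 mol.
At the final (second) equivalence point, 2 mol OH^- react per mol H2C4H4O6, so n(H2C4H4O6) = 0.003065 / 2 = 0.001532 mol.
[H2C4H4O6] = 0.001532 / 0.02350 L = 0.0652 M.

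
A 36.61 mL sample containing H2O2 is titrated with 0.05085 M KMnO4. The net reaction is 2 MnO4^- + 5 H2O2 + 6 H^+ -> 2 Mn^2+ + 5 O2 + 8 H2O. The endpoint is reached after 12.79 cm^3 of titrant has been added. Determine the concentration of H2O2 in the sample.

n(KMnO4) = 0.05085 x 0.01279 = 0.0006504 mol.
From the balanced equation, 2 mol KMnO4 reacts with 5 mol H2O2, so n(H2O2) = 0.0006504 x 5/2 = 0.001626 mol.
[H2O2] = 0.001626 / 0.03661 L = 0.0444 M.

0.0444 M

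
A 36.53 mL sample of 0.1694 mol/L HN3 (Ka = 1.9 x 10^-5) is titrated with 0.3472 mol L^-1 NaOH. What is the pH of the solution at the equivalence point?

8.89

n(HN3) = 0.1694 x 0.03653 = 0.006188 mol; V(NaOH) at equivalence = 0.006188/0.3472 = 0.01782 L.
At equivalence all the acid is converted to N3-; total volume = 0.03653 + 0.01782 = 0.05435 L, so [N3-] = 0.006188/0.05435 = 0.1139 M.
Kb = Kw/Ka = 1.0e-14 / 1.9 x 10^-5 = 5.26e-10.
[OH^-] = sqrt(Kb x [N3-]) = sqrt(5.26e-10 x 0.1139) = 7.74e-6 M.
pOH = 5.11, so pH = 14.00 - 5.11 = 8.89.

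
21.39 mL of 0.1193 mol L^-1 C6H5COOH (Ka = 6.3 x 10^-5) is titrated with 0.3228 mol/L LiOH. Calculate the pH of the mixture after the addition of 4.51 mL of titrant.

Initial n(C6H5COOH) = 0.1193 x 0.02139 = 0.002552 mol.
n(LiOH) added = 0.3228 x 0.004510 = 0.001456 mol, converting that many moles of C6H5COOH to C6H5COO-.
Remaining n(C6H5COOH) = 0.001096 mol; n(C6H5COO-) = 0.001456 mol.
By Henderson-Hasselbalch, pH = pKa + log([A^-]/[HA]) = 4.20 + log(0.001456/0.001096) = 4.20 + (+0.12) = 4.32.

4.32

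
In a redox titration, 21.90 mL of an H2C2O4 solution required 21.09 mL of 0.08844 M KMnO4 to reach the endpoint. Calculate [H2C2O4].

0.213 M

n(KMnO4) = 0.08844 x 0.02109 = 0.001865 mol.
From the balanced equation, 2 mol KMnO4 reacts with 5 mol H2C2O4, so n(H2C2O4) = 0.001865 x 5/2 = 0.004663 mol.
[H2C2O4] = 0.004663 / 0.02190 L = 0.213 M.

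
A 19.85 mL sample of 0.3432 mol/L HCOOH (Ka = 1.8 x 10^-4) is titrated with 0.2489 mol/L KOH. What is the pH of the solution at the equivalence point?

8.45

n(HCOOH) = 0.3432 x 0.01985 = 0.006813 mol; V(KOH) at equivalence = 0.006813/0.2489 = 0.02737 L.
At equivalence all the acid is converted to HCOO-; total volume = 0.01985 + 0.02737 = 0.04722 L, so [HCOO-] = 0.006813/0.04722 = 0.1443 M.
Kb = Kw/Ka = 1.0e-14 / 1.8 x 10^-4 = 5.56e-11.
[OH^-] = sqrt(Kb x [HCOO-]) = sqrt(5.56e-11 x 0.1443) = 2.83e-6 M.
pOH = 5.55, so pH = 14.00 - 5.55 = 8.45.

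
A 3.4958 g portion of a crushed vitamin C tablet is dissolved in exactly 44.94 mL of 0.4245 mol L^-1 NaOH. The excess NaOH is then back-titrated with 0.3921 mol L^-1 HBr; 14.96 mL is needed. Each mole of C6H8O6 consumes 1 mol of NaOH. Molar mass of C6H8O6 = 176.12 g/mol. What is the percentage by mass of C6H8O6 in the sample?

66.6%

Total n(NaOH) added = 0.4245 x 0.04494 = 0.01908 mol.
n(HBr) used = 0.3921 x 0.01496 = 0.005866 mol, which equals the excess n(NaOH).
So n(NaOH) consumed by the sample = 0.01908 - 0.005866 = 0.01321 mol.
n(C6H8O6) = 0.01321 / 1 = 0.01321 mol.
mass C6H8O6 = 0.01321 x 176.12 = 2.327 g, so %C6H8O6 = 2.327/3.4958 x 100 = 66.6%.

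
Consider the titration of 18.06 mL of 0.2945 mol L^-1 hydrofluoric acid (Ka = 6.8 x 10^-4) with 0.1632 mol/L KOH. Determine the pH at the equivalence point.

n(HF) = 0.2945 x 0.01806 = 0.005319 mol; V(KOH) at equivalence = 0.005319/0.1632 = 0.03259 L.
At equivalence all the acid is converted to F-; total volume = 0.01806 + 0.03259 = 0.05065 L, so [F-] = 0.005319/0.05065 = 0.1050 M.
Kb = Kw/Ka = 1.0e-14 / 6.8 x 10^-4 = 1.47e-11.
[OH^-] = sqrt(Kb x [F-]) = sqrt(1.47e-11 x 0.1050) = 1.24e-6 M.
pOH = 5.91, so pH = 14.00 - 5.91 = 8.09.

8.09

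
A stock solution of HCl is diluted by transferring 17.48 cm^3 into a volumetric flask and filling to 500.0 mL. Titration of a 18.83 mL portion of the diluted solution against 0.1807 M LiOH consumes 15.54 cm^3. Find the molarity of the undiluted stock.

4.27 M

n(LiOH) = 0.1807 x 0.01554 = 0.002808 mol.
n(HCl) in the aliquot = 0.002808 mol.
[diluted HCl] = 0.002808 / 0.01883 = 0.1491 M.
Dilution factor = 500.0/17.48 = 28.60, so [stock] = 0.1491 x 28.60 = 4.27 M.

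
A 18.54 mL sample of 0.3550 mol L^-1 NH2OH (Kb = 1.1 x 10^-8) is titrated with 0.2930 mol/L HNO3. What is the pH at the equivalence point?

n(NH2OH) = 0.3550 x 0.01854 = 0.006582 mol; V(HNO3) at equivalence = 0.006582/0.2930 = 0.02246 L.
At equivalence the base is fully converted to NH3OH+; total volume = 0.04100 L, so [NH3OH+] = 0.006582/0.04100 = 0.1605 M.
Ka(NH3OH+) = Kw/Kb = 1.0e-14 / 1.1 x 10^-8 = 9.09e-7.
[H^+] = sqrt(Ka x [NH3OH+]) = sqrt(9.09e-7 x 0.1605) = 0.000382 M.
pH = -log(0.000382) = 3.42.

3.42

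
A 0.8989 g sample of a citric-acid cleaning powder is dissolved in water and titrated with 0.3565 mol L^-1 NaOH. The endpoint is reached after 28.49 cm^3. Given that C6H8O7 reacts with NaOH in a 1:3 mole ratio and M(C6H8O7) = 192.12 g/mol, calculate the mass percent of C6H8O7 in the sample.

72.4%

n(NaOH) = 0.3565 x 0.02849 = 0.01016 mol.
n(C6H8O7) = 0.01016 / 3 = 0.003386 mol.
mass of C6H8O7 = 0.003386 x 192.12 = 0.6504 g.
% purity = 0.6504 / 0.8989 x 100 = 72.4%.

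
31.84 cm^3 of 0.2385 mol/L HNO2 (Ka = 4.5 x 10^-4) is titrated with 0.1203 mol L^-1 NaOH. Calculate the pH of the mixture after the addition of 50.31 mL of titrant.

3.94

Initial n(HNO2) = 0.2385 x 0.03184 = 0.007594 mol.
n(NaOH) added = 0.1203 x 0.05031 = 0.006052 mol, converting that many moles of HNO2 to NO2-.
Remaining n(HNO2) = 0.001542 mol; n(NO2-) = 0.006052 mol.
By Henderson-Hasselbalch, pH = pKa + log([A^-]/[HA]) = 3.35 + log(0.006052/0.001542) = 3.35 + (+0.59) = 3.94.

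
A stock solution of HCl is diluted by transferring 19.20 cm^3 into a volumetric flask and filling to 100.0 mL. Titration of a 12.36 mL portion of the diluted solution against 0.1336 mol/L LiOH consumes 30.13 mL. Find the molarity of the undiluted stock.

n(LiOH) = 0.1336 x 0.03013 = 0.004025 mol.
n(HCl) in the aliquot = 0.004025 mol.
[diluted HCl] = 0.004025 / 0.01236 = 0.3257 M.
Dilution factor = 100.0/19.20 = 5.208, so [stock] = 0.3257 x 5.208 = 1.70 M.

1.70 M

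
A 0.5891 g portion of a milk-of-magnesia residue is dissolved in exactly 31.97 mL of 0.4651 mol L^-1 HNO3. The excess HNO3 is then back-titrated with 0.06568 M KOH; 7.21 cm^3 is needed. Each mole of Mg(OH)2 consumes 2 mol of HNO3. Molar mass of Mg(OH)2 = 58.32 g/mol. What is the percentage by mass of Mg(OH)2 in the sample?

71.3%

Total n(HNO3) added = 0.4651 x 0.03197 = 0.01487 mol.
n(KOH) used = 0.06568 x 0.007210 = 0.0004736 mol, which equals the excess n(HNO3).
So n(HNO3) consumed by the sample = 0.01487 - 0.0004736 = 0.01440 mol.
n(Mg(OH)2) = 0.01440 / 2 = 0.007198 mol.
mass Mg(OH)2 = 0.007198 x 58.32 = 0.4198 g, so %Mg(OH)2 = 0.4198/0.5891 x 100 = 71.3%.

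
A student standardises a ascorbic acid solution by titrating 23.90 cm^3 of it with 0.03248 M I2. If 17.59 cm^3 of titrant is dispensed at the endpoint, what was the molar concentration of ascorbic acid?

0.0239 M

n(I2) = 0.03248 x 0.01759 = 0.0005713 mol.
From the balanced equation, 1 mol I2 reacts with 1 mol ascorbic acid, so n(ascorbic acid) = 0.0005713 x 1/1 = 0.0005713 mol.
[ascorbic acid] = 0.0005713 / 0.02390 L = 0.0239 M.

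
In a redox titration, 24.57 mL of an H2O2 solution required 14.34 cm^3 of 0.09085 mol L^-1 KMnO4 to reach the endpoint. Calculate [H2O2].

n(KMnO4) = 0.09085 x 0.01434 = 0.001303 mol.
From the balanced equation, 2 mol KMnO4 reacts with 5 mol H2O2, so n(H2O2) = 0.001303 x 5/2 = 0.003257 mol.
[H2O2] = 0.003257 / 0.02457 L = 0.133 M.

0.133 M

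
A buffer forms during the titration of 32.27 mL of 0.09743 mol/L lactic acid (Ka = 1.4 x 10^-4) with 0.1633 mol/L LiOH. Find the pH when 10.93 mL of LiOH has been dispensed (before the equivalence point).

3.97

Initial n(HC3H5O3) = 0.09743 x 0.03227 = 0.003144 mol.
n(LiOH) added = 0.1633 x 0.01093 = 0.001785 mol, converting that many moles of HC3H5O3 to C3H5O3-.
Remaining n(HC3H5O3) = 0.001359 mol; n(C3H5O3-) = 0.001785 mol.
By Henderson-Hasselbalch, pH = pKa + log([A^-]/[HA]) = 3.85 + log(0.001785/0.001359) = 3.85 + (+0.12) = 3.97.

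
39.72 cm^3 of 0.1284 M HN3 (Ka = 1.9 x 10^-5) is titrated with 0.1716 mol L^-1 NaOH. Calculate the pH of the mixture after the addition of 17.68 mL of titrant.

Initial n(HN3) = 0.1284 x 0.03972 = 0.005100 mol.
n(NaOH) added = 0.1716 x 0.01768 = 0.003034 mol, converting that many moles of HN3 to N3-.
Remaining n(HN3) = 0.002066 mol; n(N3-) = 0.003034 mol.
By Henderson-Hasselbalch, pH = pKa + log([A^-]/[HA]) = 4.72 + log(0.003034/0.002066) = 4.72 + (+0.17) = 4.89.

4.89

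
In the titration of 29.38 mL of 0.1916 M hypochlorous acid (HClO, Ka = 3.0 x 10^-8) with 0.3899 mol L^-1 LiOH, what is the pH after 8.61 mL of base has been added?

Initial n(HClO) = 0.1916 x 0.02938 = 0.005629 mol.
n(LiOH) added = 0.3899 x 0.008610 = 0.003357 mol, converting that many moles of HClO to ClO-.
Remaining n(HClO) = 0.002272 mol; n(ClO-) = 0.003357 mol.
By Henderson-Hasselbalch, pH = pKa + log([A^-]/[HA]) = 7.52 + log(0.003357/0.002272) = 7.52 + (+0.17) = 7.69.

7.69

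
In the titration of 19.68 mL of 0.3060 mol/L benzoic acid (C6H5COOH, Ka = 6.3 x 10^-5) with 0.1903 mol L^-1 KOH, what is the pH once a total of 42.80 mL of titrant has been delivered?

n(acid) = 0.3060 x 0.01968 = 0.006022 mol; n(KOH) added = 0.1903 x 0.04280 = 0.008145 mol.
Base is in excess by 0.008145 - 0.006022 = 0.002123 mol in a total volume of 0.06248 L.
[OH^-] = 0.002123/0.06248 = 0.03398 M, so pOH = 1.47 and pH = 14.00 - 1.47 = 12.53.

12.53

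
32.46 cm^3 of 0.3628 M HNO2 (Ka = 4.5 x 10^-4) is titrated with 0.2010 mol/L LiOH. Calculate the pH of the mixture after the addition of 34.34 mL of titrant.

3.50

Initial n(HNO2) = 0.3628 x 0.03246 = 0.01178 mol.
n(LiOH) added = 0.2010 x 0.03434 = 0.006902 mol, converting that many moles of HNO2 to NO2-.
Remaining n(HNO2) = 0.004874 mol; n(NO2-) = 0.006902 mol.
By Henderson-Hasselbalch, pH = pKa + log([A^-]/[HA]) = 3.35 + log(0.006902/0.004874) = 3.35 + (+0.15) = 3.50.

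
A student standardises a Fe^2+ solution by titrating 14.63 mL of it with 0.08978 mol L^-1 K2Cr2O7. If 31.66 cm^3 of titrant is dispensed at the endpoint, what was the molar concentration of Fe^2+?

1.17 M

n(K2Cr2O7) = 0.08978 x 0.03166 = 0.002842 mol.
From the balanced equation, 1 mol K2Cr2O7 reacts with 6 mol Fe^2+, so n(Fe^2+) = 0.002842 x 6/1 = 0.01705 mol.
[Fe^2+] = 0.01705 / 0.01463 L = 1.17 M.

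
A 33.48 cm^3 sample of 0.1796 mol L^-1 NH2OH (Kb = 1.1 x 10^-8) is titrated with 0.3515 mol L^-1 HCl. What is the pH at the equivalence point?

3.48

n(NH2OH) = 0.1796 x 0.03348 = 0.006013 mol; V(HCl) at equivalence = 0.006013/0.3515 = 0.01711 L.
At equivalence the base is fully converted to NH3OH+; total volume = 0.05059 L, so [NH3OH+] = 0.006013/0.05059 = 0.1189 M.
Ka(NH3OH+) = Kw/Kb = 1.0e-14 / 1.1 x 10^-8 = 9.09e-7.
[H^+] = sqrt(Ka x [NH3OH+]) = sqrt(9.09e-7 x 0.1189) = 0.000329 M.
pH = -log(0.000329) = 3.48.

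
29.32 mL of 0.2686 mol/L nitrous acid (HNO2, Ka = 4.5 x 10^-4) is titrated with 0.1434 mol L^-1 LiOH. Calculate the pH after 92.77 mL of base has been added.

12.65

n(acid) = 0.2686 x 0.02932 = 0.007875 mol; n(LiOH) added = 0.1434 x 0.09277 = 0.01330 mol.
Base is in excess by 0.01330 - 0.007875 = 0.005428 mol in a total volume of 0.1221 L.
[OH^-] = 0.005428/0.1221 = 0.04446 M, so pOH = 1.35 and pH = 14.00 - 1.35 = 12.65.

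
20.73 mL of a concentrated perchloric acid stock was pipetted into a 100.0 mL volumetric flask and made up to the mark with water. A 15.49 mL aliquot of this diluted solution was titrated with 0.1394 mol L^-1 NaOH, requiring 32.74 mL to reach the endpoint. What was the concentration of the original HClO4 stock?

1.42 M

n(NaOH) = 0.1394 x 0.03274 = 0.004564 mol.
n(HClO4) in the aliquot = 0.004564 mol.
[diluted HClO4] = 0.004564 / 0.01549 = 0.2946 M.
Dilution factor = 100.0/20.73 = 4.824, so [stock] = 0.2946 x 4.824 = 1.42 M.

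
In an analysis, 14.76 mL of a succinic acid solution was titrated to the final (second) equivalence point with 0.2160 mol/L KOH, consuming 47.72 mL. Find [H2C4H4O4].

n(KOH) = 0.2160 x 0.04772 = 0.01031 mol.
At the final (second) equivalence point, 2 mol OH^- react per mol H2C4H4O4, so n(H2C4H4O4) = 0.01031 / 2 = 0.005154 mol.
[H2C4H4O4] = 0.005154 / 0.01476 L = 0.349 M.

0.349 M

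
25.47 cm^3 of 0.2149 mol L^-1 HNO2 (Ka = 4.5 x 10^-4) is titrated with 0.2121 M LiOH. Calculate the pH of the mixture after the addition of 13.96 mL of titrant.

Initial n(HNO2) = 0.2149 x 0.02547 = 0.005474 mol.
n(LiOH) added = 0.2121 x 0.01396 = 0.002961 mol, converting that many moles of HNO2 to NO2-.
Remaining n(HNO2) = 0.002513 mol; n(NO2-) = 0.002961 mol.
By Henderson-Hasselbalch, pH = pKa + log([A^-]/[HA]) = 3.35 + log(0.002961/0.002513) = 3.35 + (+0.07) = 3.42.

3.42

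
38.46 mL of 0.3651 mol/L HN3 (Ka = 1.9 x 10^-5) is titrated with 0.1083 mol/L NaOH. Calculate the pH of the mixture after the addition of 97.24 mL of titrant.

Initial n(HN3) = 0.3651 x 0.03846 = 0.01404 mol.
n(NaOH) added = 0.1083 x 0.09724 = 0.01053 mol, converting that many moles of HN3 to N3-.
Remaining n(HN3) = 0.003511 mol; n(N3-) = 0.01053 mol.
By Henderson-Hasselbalch, pH = pKa + log([A^-]/[HA]) = 4.72 + log(0.01053/0.003511) = 4.72 + (+0.48) = 5.20.

5.20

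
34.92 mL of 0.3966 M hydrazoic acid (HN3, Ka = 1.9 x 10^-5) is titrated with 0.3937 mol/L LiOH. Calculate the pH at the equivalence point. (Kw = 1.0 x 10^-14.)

n(HN3) = 0.3966 x 0.03492 = 0.01385 mol; V(LiOH) at equivalence = 0.01385/0.3937 = 0.03518 L.
At equivalence all the acid is converted to N3-; total volume = 0.03492 + 0.03518 = 0.07010 L, so [N3-] = 0.01385/0.07010 = 0.1976 M.
Kb = Kw/Ka = 1.0e-14 / 1.9 x 10^-5 = 5.26e-10.
[OH^-] = sqrt(Kb x [N3-]) = sqrt(5.26e-10 x 0.1976) = 1.02e-5 M.
pOH = 4.99, so pH = 14.00 - 4.99 = 9.01.

9.01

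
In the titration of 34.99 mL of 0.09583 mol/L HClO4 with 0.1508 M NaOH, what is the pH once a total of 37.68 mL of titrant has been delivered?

12.51

n(acid) = 0.09583 x 0.03499 = 0.003353 mol; n(NaOH) added = 0.1508 x 0.03768 = 0.005682 mol.
Base is in excess by 0.005682 - 0.003353 = 0.002329 mol in a total volume of 0.07267 L.
[OH^-] = 0.002329/0.07267 = 0.03205 M, so pOH = 1.49 and pH = 14.00 - 1.49 = 12.51.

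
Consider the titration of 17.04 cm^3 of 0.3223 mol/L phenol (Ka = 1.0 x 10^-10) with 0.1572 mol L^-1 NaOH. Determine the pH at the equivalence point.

n(C6H5OH) = 0.3223 x 0.01704 = 0.005492 mol; V(NaOH) at equivalence = 0.005492/0.1572 = 0.03494 L.
At equivalence all the acid is converted to C6H5O-; total volume = 0.01704 + 0.03494 = 0.05198 L, so [C6H5O-] = 0.005492/0.05198 = 0.1057 M.
Kb = Kw/Ka = 1.0e-14 / 1.0 x 10^-10 = 0.000100.
[OH^-] = sqrt(Kb x [C6H5O-]) = sqrt(0.000100 x 0.1057) = 0.00325 M.
pOH = 2.49, so pH = 14.00 - 2.49 = 11.51.

11.51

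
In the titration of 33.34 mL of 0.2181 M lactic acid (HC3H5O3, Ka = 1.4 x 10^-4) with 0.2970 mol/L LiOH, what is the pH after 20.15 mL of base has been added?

Initial n(HC3H5O3) = 0.2181 x 0.03334 = 0.007271 mol.
n(LiOH) added = 0.2970 x 0.02015 = 0.005985 mol, converting that many moles of HC3H5O3 to C3H5O3-.
Remaining n(HC3H5O3) = 0.001287 mol; n(C3H5O3-) = 0.005985 mol.
By Henderson-Hasselbalch, pH = pKa + log([A^-]/[HA]) = 3.85 + log(0.005985/0.001287) = 3.85 + (+0.67) = 4.52.

4.52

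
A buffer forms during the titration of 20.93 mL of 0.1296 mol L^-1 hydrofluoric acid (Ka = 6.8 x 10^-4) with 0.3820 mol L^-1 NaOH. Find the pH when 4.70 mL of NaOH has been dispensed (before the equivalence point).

3.46

Initial n(HF) = 0.1296 x 0.02093 = 0.002713 mol.
n(NaOH) added = 0.3820 x 0.004700 = 0.001795 mol, converting that many moles of HF to F-.
Remaining n(HF) = 0.0009171 mol; n(F-) = 0.001795 mol.
By Henderson-Hasselbalch, pH = pKa + log([A^-]/[HA]) = 3.17 + log(0.001795/0.0009171) = 3.17 + (+0.29) = 3.46.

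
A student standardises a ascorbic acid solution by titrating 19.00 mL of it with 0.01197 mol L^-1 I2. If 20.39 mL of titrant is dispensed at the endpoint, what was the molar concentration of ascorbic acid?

n(I2) = 0.01197 x 0.02039 = 0.0002441 mol.
From the balanced equation, 1 mol I2 reacts with 1 mol ascorbic acid, so n(ascorbic acid) = 0.0002441 x 1/1 = 0.0002441 mol.
[ascorbic acid] = 0.0002441 / 0.01900 L = 0.0128 M.

0.0128 M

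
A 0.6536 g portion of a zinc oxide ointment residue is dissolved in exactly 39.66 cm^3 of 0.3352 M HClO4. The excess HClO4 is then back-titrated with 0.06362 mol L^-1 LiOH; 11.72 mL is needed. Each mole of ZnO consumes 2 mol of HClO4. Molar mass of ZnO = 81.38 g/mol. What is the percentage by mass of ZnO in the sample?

78.1%

Total n(HClO4) added = 0.3352 x 0.03966 = 0.01329 mol.
n(LiOH) used = 0.06362 x 0.01172 = 0.0007456 mol, which equals the excess n(HClO4).
So n(HClO4) consumed by the sample = 0.01329 - 0.0007456 = 0.01255 mol.
n(ZnO) = 0.01255 / 2 = 0.006274 mol.
mass ZnO = 0.006274 x 81.38 = 0.5106 g, so %ZnO = 0.5106/0.6536 x 100 = 78.1%.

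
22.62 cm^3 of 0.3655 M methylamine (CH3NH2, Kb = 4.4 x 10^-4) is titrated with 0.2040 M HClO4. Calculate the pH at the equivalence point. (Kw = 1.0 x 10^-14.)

n(CH3NH2) = 0.3655 x 0.02262 = 0.008268 mol; V(HClO4) at equivalence = 0.008268/0.2040 = 0.04053 L.
At equivalence the base is fully converted to CH3NH3+; total volume = 0.06315 L, so [CH3NH3+] = 0.008268/0.06315 = 0.1309 M.
Ka(CH3NH3+) = Kw/Kb = 1.0e-14 / 4.4 x 10^-4 = 2.27e-11.
[H^+] = sqrt(Ka x [CH3NH3+]) = sqrt(2.27e-11 x 0.1309) = 1.72e-6 M.
pH = -log(1.72e-6) = 5.76.

5.76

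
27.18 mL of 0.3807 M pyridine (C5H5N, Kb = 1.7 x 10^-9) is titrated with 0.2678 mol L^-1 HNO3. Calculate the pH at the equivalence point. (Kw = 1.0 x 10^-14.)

n(C5H5N) = 0.3807 x 0.02718 = 0.01035 mol; V(HNO3) at equivalence = 0.01035/0.2678 = 0.03864 L.
At equivalence the base is fully converted to C5H5NH+; total volume = 0.06582 L, so [C5H5NH+] = 0.01035/0.06582 = 0.1572 M.
Ka(C5H5NH+) = Kw/Kb = 1.0e-14 / 1.7 x 10^-9 = 5.88e-6.
[H^+] = sqrt(Ka x [C5H5NH+]) = sqrt(5.88e-6 x 0.1572) = 0.000962 M.
pH = -log(0.000962) = 3.02.

3.02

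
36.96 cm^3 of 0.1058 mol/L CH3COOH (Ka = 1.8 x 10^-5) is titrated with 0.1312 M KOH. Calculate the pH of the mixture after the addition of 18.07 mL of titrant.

Initial n(CH3COOH) = 0.1058 x 0.03696 = 0.003910 mol.
n(KOH) added = 0.1312 x 0.01807 = 0.002371 mol, converting that many moles of CH3COOH to CH3COO-.
Remaining n(CH3COOH) = 0.001540 mol; n(CH3COO-) = 0.002371 mol.
By Henderson-Hasselbalch, pH = pKa + log([A^-]/[HA]) = 4.74 + log(0.002371/0.001540) = 4.74 + (+0.19) = 4.93.

4.93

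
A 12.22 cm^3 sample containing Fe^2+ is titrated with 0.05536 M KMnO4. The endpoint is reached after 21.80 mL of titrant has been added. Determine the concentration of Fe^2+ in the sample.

0.494 M

n(KMnO4) = 0.05536 x 0.02180 = 0.001207 mol.
From the balanced equation, 1 mol KMnO4 reacts with 5 mol Fe^2+, so n(Fe^2+) = 0.001207 x 5/1 = 0.006034 mol.
[Fe^2+] = 0.006034 / 0.01222 L = 0.494 M.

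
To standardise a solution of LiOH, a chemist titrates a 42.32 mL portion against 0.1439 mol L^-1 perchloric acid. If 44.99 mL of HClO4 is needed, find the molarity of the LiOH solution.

0.153 M

n(HClO4) delivered = 0.1439 x 0.04499 = 0.006474 mol.
For a 1:1 reaction, n(LiOH) = 0.006474 mol.
[LiOH] = 0.006474 mol / 0.04232 L = 0.153 M.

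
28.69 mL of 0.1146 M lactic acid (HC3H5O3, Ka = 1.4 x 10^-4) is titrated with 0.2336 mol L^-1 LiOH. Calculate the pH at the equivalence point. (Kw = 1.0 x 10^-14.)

n(HC3H5O3) = 0.1146 x 0.02869 = 0.003288 mol; V(LiOH) at equivalence = 0.003288/0.2336 = 0.01407 L.
At equivalence all the acid is converted to C3H5O3-; total volume = 0.02869 + 0.01407 = 0.04276 L, so [C3H5O3-] = 0.003288/0.04276 = 0.07688 M.
Kb = Kw/Ka = 1.0e-14 / 1.4 x 10^-4 = 7.14e-11.
[OH^-] = sqrt(Kb x [C3H5O3-]) = sqrt(7.14e-11 x 0.07688) = 2.34e-6 M.
pOH = 5.63, so pH = 14.00 - 5.63 = 8.37.

8.37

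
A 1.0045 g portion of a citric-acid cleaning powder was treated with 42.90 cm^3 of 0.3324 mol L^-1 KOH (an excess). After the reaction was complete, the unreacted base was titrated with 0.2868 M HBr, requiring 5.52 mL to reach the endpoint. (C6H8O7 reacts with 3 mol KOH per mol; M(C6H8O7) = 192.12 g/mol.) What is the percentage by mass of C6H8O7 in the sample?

80.8%

Total n(KOH) added = 0.3324 x 0.04290 = 0.01426 mol.
n(HBr) used = 0.2868 x 0.005520 = 0.001583 mol, which equals the excess n(KOH).
So n(KOH) consumed by the sample = 0.01426 - 0.001583 = 0.01268 mol.
n(C6H8O7) = 0.01268 / 3 = 0.004226 mol.
mass C6H8O7 = 0.004226 x 192.12 = 0.8118 g, so %C6H8O7 = 0.8118/1.0045 x 100 = 80.8%.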